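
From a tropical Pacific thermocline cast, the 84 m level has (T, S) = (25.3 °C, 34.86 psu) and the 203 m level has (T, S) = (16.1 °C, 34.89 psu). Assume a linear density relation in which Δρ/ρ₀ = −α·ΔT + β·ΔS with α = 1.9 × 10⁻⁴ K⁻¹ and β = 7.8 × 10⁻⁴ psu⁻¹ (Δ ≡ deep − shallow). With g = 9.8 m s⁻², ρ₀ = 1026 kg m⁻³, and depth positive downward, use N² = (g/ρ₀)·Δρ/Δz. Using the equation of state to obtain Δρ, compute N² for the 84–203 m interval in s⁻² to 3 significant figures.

1.46 × 10⁻⁴ s⁻²

ΔT = -9.2 K, ΔS = +0.03 psu (deep − shallow).
Δρ/ρ₀ = −αΔT + βΔS = 1.748 × 10⁻³ + 2.34 × 10⁻⁵ = 1.7714 × 10⁻³, so Δρ ≈ 1.817 kg m⁻³.
N² = (g/ρ₀)·Δρ/Δz = g·(Δρ/ρ₀)/Δz = 9.8 × 1.7714 × 10⁻³ / 119 = 1.4588 × 10⁻⁴ s⁻² ≈ 1.46 × 10⁻⁴ s⁻².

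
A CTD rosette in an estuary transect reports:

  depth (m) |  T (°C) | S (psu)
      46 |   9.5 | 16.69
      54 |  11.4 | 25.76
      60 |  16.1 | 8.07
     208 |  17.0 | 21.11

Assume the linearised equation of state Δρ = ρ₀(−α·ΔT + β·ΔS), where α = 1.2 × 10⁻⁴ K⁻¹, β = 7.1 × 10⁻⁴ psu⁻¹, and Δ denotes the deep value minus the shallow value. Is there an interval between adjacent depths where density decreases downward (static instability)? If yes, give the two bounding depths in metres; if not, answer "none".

54–60 m

Evaluate Δρ/ρ₀ = −αΔT + βΔS across each adjacent pair:
  46–54 m: −αΔT+βΔS = −(1.2 × 10⁻⁴)(+1.9)+(7.1 × 10⁻⁴)(+9.07) = 6.2 × 10⁻³ → stable
  54–60 m: −αΔT+βΔS = −(1.2 × 10⁻⁴)(+4.7)+(7.1 × 10⁻⁴)(-17.69) = -0.013 → UNSTABLE
  60–208 m: −αΔT+βΔS = −(1.2 × 10⁻⁴)(+0.9)+(7.1 × 10⁻⁴)(+13.04) = 9.2 × 10⁻³ → stable
The 54–60 m interval has Δρ < 0: lighter water underlies denser water.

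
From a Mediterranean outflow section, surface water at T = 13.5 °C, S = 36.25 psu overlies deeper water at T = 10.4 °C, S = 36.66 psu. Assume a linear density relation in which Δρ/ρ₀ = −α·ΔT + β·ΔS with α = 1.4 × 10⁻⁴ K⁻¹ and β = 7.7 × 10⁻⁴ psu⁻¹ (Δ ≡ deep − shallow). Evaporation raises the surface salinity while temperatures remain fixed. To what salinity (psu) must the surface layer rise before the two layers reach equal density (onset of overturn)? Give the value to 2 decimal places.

37.22 psu

Neutral buoyancy requires −α(T_deep − T_surf) + β(S_deep − S_surf′) = 0.
S_surf′ = S_deep − (α/β)·ΔT = 36.66 − (1.4 × 10⁻⁴/7.7 × 10⁻⁴)·(-3.1) = 37.2236 psu.
Increase required: 37.2236 − 36.25 = 0.9736 psu.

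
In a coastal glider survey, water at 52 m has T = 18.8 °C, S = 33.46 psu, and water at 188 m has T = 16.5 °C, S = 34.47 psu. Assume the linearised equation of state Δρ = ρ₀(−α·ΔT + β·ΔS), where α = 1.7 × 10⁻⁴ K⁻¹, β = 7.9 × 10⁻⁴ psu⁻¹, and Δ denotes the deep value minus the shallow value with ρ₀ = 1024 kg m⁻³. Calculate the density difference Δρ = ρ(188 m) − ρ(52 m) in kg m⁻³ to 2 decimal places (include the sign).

ΔT = -2.3 K, ΔS = +1.01 psu (deep − shallow).
Δρ/ρ₀ = −(1.7 × 10⁻⁴)(-2.3) + (7.9 × 10⁻⁴)(+1.01) = 1.1889 × 10⁻³.
Δρ = 1024 × (1.1889 × 10⁻³) = +1.22 kg m⁻³.
Positive Δρ: denser below, stable.

+1.22 kg m⁻³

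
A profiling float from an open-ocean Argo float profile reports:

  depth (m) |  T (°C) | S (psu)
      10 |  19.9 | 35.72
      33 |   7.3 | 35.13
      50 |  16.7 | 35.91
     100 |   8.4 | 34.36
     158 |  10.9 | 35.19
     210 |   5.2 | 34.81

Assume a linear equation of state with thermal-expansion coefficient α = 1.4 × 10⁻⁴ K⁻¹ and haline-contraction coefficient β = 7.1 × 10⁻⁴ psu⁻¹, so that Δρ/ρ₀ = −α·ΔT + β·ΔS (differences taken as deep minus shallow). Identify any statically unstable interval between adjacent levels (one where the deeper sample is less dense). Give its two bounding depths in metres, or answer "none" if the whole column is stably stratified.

Evaluate Δρ/ρ₀ = −αΔT + βΔS across each adjacent pair:
  10–33 m: −αΔT+βΔS = −(1.4 × 10⁻⁴)(-12.6)+(7.1 × 10⁻⁴)(-0.59) = 1.3 × 10⁻³ → stable
  33–50 m: −αΔT+βΔS = −(1.4 × 10⁻⁴)(+9.4)+(7.1 × 10⁻⁴)(+0.78) = -7.6 × 10⁻⁴ → UNSTABLE
  50–100 m: −αΔT+βΔS = −(1.4 × 10⁻⁴)(-8.3)+(7.1 × 10⁻⁴)(-1.55) = 6.1 × 10⁻⁵ → stable
  100–158 m: −αΔT+βΔS = −(1.4 × 10⁻⁴)(+2.5)+(7.1 × 10⁻⁴)(+0.83) = 2.4 × 10⁻⁴ → stable
  158–210 m: −αΔT+βΔS = −(1.4 × 10⁻⁴)(-5.7)+(7.1 × 10⁻⁴)(-0.38) = 5.3 × 10⁻⁴ → stable
The 33–50 m interval has Δρ < 0: lighter water underlies denser water.

33–50 m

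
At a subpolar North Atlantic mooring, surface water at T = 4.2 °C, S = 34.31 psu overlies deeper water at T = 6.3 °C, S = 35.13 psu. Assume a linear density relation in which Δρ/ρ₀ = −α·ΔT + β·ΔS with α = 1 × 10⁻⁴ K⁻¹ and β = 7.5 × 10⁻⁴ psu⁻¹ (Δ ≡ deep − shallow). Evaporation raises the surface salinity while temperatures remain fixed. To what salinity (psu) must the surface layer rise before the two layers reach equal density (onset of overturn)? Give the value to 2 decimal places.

Neutral buoyancy requires −α(T_deep − T_surf) + β(S_deep − S_surf′) = 0.
S_surf′ = S_deep − (α/β)·ΔT = 35.13 − (1 × 10⁻⁴/7.5 × 10⁻⁴)·(+2.1) = 34.8500 psu.
Increase required: 34.8500 − 34.31 = 0.5400 psu.

34.85 psu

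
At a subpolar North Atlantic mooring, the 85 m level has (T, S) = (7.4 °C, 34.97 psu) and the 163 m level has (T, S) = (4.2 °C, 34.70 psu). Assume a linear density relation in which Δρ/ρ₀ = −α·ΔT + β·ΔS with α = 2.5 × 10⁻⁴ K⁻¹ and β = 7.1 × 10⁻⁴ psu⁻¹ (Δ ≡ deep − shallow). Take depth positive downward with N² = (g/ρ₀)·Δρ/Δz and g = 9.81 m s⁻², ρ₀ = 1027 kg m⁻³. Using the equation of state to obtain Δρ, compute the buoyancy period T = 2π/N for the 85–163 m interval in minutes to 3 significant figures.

ΔT = -3.2 K, ΔS = -0.27 psu (deep − shallow).
Δρ/ρ₀ = −αΔT + βΔS = 8.00 × 10⁻⁴ − 1.917 × 10⁻⁴ = 6.083 × 10⁻⁴, so Δρ ≈ 0.6247 kg m⁻³.
N² = (g/ρ₀)·Δρ/Δz = g·(Δρ/ρ₀)/Δz = 9.81 × 6.083 × 10⁻⁴ / 78 = 7.6505 × 10⁻⁵ s⁻².
N = √(7.6505 × 10⁻⁵) = 8.7467 × 10⁻³ rad s⁻¹ → T = 2π/N = 718.35 s = 11.973 min ≈ 12.0 min.

12.0 min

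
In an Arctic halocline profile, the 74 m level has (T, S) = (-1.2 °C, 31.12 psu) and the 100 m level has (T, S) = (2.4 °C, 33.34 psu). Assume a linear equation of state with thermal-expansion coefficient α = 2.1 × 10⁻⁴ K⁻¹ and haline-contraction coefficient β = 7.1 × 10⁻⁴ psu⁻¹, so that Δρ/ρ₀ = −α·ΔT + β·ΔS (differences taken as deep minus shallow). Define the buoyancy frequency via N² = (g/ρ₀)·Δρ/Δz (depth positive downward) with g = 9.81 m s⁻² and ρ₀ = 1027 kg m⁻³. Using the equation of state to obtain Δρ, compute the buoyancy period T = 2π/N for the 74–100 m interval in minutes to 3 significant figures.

ΔT = +3.6 K, ΔS = +2.22 psu (deep − shallow).
Δρ/ρ₀ = −αΔT + βΔS = -7.56 × 10⁻⁴ + 1.5762 × 10⁻³ = 8.202 × 10⁻⁴, so Δρ ≈ 0.8423 kg m⁻³.
N² = (g/ρ₀)·Δρ/Δz = g·(Δρ/ρ₀)/Δz = 9.81 × 8.202 × 10⁻⁴ / 26 = 3.0947 × 10⁻⁴ s⁻².
N = √(3.0947 × 10⁻⁴) = 0.017592 rad s⁻¹ → T = 2π/N = 357.16 s = 5.9527 min ≈ 5.95 min.

5.95 min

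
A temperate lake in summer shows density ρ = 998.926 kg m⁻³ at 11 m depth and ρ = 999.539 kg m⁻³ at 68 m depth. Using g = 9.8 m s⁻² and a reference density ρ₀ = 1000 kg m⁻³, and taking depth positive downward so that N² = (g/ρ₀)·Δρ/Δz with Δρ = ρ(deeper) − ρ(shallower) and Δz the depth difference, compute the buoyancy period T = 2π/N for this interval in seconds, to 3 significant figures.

Δρ = 999.539 − 998.926 = 0.613 kg m⁻³ over Δz = 68 − 11 = 57 m.
N² = (9.8/1000) × (0.613/57) = 1.0539 × 10⁻⁴ s⁻².
N = √(1.0539 × 10⁻⁴) = 0.010266 rad s⁻¹, so T = 2π/N = 612.04 s ≈ 612 s.
N² > 0, so the interval is statically stable.

612 s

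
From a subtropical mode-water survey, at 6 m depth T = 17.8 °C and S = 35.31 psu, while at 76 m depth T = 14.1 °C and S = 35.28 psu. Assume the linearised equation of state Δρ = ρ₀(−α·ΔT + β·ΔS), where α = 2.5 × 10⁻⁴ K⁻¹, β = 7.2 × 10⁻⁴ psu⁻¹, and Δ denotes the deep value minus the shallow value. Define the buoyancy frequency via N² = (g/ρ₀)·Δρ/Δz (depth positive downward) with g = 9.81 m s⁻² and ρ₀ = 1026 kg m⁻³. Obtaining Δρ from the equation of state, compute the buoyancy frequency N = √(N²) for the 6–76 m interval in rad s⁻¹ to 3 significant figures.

ΔT = -3.7 K, ΔS = -0.03 psu (deep − shallow).
Δρ/ρ₀ = −αΔT + βΔS = 9.25 × 10⁻⁴ − 2.16 × 10⁻⁵ = 9.034 × 10⁻⁴, so Δρ ≈ 0.9269 kg m⁻³.
N² = (g/ρ₀)·Δρ/Δz = g·(Δρ/ρ₀)/Δz = 9.81 × 9.034 × 10⁻⁴ / 70 = 1.2661 × 10⁻⁴ s⁻².
N = √(1.2661 × 10⁻⁴) = 0.011252 rad s⁻¹ ≈ 0.0113 rad s⁻¹.

0.0113 rad s⁻¹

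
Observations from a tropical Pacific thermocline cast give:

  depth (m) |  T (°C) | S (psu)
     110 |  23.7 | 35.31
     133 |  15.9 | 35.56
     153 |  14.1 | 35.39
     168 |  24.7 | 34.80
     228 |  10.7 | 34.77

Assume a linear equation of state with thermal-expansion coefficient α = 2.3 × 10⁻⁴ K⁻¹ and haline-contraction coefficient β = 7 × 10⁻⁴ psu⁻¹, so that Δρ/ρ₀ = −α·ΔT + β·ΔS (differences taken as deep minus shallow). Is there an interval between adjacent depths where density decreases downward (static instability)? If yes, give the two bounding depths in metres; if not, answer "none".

Evaluate Δρ/ρ₀ = −αΔT + βΔS across each adjacent pair:
  110–133 m: −αΔT+βΔS = −(2.3 × 10⁻⁴)(-7.8)+(7 × 10⁻⁴)(+0.25) = 2.0 × 10⁻³ → stable
  133–153 m: −αΔT+βΔS = −(2.3 × 10⁻⁴)(-1.8)+(7 × 10⁻⁴)(-0.17) = 3.0 × 10⁻⁴ → stable
  153–168 m: −αΔT+βΔS = −(2.3 × 10⁻⁴)(+10.6)+(7 × 10⁻⁴)(-0.59) = -2.9 × 10⁻³ → UNSTABLE
  168–228 m: −αΔT+βΔS = −(2.3 × 10⁻⁴)(-14.0)+(7 × 10⁻⁴)(-0.03) = 3.2 × 10⁻³ → stable
The 153–168 m interval has Δρ < 0: lighter water underlies denser water.

153–168 m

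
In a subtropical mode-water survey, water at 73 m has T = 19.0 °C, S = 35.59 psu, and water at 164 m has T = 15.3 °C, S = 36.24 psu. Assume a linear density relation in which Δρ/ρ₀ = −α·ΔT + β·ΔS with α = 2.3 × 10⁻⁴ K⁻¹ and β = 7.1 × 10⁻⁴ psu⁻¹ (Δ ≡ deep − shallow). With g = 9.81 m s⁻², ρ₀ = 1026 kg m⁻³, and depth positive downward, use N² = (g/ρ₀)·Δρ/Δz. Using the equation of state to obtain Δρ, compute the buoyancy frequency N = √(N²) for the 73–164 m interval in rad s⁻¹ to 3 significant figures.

0.0119 rad s⁻¹

ΔT = -3.7 K, ΔS = +0.65 psu (deep − shallow).
Δρ/ρ₀ = −αΔT + βΔS = 8.51 × 10⁻⁴ + 4.615 × 10⁻⁴ = 1.3125 × 10⁻³, so Δρ ≈ 1.347 kg m⁻³.
N² = (g/ρ₀)·Δρ/Δz = g·(Δρ/ρ₀)/Δz = 9.81 × 1.3125 × 10⁻³ / 91 = 1.4149 × 10⁻⁴ s⁻².
N = √(1.4149 × 10⁻⁴) = 0.011895 rad s⁻¹ ≈ 0.0119 rad s⁻¹.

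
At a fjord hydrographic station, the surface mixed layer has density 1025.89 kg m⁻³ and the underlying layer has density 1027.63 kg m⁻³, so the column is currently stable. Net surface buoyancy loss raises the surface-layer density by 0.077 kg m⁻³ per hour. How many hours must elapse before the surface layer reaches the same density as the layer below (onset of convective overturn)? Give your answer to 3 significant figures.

Density deficit of the surface layer: 1027.63 − 1025.89 = 1.74 kg m⁻³.
Required change = 1.74 / 0.077 = 22.6 hours.

22.6 hours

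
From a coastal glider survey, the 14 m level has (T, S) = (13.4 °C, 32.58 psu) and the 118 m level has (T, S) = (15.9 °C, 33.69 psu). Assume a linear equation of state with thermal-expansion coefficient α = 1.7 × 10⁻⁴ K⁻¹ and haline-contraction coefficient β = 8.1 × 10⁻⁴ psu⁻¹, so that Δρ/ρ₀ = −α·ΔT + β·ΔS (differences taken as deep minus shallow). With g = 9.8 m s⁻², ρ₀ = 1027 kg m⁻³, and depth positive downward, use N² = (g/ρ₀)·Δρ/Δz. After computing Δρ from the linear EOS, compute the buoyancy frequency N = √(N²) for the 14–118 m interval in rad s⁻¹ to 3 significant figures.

6.68 × 10⁻³ rad s⁻¹

ΔT = +2.5 K, ΔS = +1.11 psu (deep − shallow).
Δρ/ρ₀ = −αΔT + βΔS = -4.25 × 10⁻⁴ + 8.991 × 10⁻⁴ = 4.741 × 10⁻⁴, so Δρ ≈ 0.4869 kg m⁻³.
N² = (g/ρ₀)·Δρ/Δz = g·(Δρ/ρ₀)/Δz = 9.8 × 4.741 × 10⁻⁴ / 104 = 4.4675 × 10⁻⁵ s⁻².
N = √(4.4675 × 10⁻⁵) = 6.6839 × 10⁻³ rad s⁻¹ ≈ 6.68 × 10⁻³ rad s⁻¹.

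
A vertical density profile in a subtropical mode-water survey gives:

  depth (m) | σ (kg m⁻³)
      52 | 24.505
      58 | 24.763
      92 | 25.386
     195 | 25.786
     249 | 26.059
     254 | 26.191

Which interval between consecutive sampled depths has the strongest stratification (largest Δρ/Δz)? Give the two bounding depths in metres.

Compute the density gradient over each adjacent pair:
  52–58 m: Δρ/Δz = 0.258/6 = 0.043 kg m⁻⁴
  58–92 m: Δρ/Δz = 0.623/34 = 0.018 kg m⁻⁴
  92–195 m: Δρ/Δz = 0.400/103 = 3.9 × 10⁻³ kg m⁻⁴
  195–249 m: Δρ/Δz = 0.273/54 = 5.1 × 10⁻³ kg m⁻⁴
  249–254 m: Δρ/Δz = 0.132/5 = 0.026 kg m⁻⁴
The largest gradient is in the 52–58 m interval — the pycnocline.

52–58 m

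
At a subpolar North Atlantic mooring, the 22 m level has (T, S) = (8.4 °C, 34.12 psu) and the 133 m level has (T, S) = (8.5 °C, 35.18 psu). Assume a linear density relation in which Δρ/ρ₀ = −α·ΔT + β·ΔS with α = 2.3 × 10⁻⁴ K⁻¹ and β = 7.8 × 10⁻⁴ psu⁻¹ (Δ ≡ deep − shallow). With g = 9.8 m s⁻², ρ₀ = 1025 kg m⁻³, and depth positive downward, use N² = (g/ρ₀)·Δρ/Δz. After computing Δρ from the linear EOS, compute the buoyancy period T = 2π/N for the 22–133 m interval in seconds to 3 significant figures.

ΔT = +0.1 K, ΔS = +1.06 psu (deep − shallow).
Δρ/ρ₀ = −αΔT + βΔS = -2.30 × 10⁻⁵ + 8.268 × 10⁻⁴ = 8.038 × 10⁻⁴, so Δρ ≈ 0.8239 kg m⁻³.
N² = (g/ρ₀)·Δρ/Δz = g·(Δρ/ρ₀)/Δz = 9.8 × 8.038 × 10⁻⁴ / 111 = 7.0966 × 10⁻⁵ s⁻².
N = √(7.0966 × 10⁻⁵) = 8.4241 × 10⁻³ rad s⁻¹ → T = 2π/N = 745.86 s ≈ 746 s.

746 s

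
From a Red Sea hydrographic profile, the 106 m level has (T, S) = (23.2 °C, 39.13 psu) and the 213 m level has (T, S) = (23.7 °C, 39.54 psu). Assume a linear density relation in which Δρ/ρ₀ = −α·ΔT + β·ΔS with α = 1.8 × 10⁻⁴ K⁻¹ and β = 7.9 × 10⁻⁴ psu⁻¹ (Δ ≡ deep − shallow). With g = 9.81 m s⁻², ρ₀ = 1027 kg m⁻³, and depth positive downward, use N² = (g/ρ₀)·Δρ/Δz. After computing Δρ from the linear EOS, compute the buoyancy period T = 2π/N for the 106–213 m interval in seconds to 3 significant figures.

ΔT = +0.5 K, ΔS = +0.41 psu (deep − shallow).
Δρ/ρ₀ = −αΔT + βΔS = -9.00 × 10⁻⁵ + 3.239 × 10⁻⁴ = 2.339 × 10⁻⁴, so Δρ ≈ 0.2402 kg m⁻³.
N² = (g/ρ₀)·Δρ/Δz = g·(Δρ/ρ₀)/Δz = 9.81 × 2.339 × 10⁻⁴ / 107 = 2.1444 × 10⁻⁵ s⁻².
N = √(2.1444 × 10⁻⁵) = 4.6308 × 10⁻³ rad s⁻¹ → T = 2π/N = 1.3568 × 10³ s ≈ 1.36 × 10³ s.

1.36 × 10³ s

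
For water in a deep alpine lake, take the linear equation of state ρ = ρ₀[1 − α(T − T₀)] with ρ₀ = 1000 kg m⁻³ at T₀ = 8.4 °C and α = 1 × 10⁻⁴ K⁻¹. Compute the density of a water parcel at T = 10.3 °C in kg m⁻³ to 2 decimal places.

999.81 kg m⁻³

T − T₀ = +1.9 K.
Bracket = 1 − α·(+1.9) = 1 + (-1.90 × 10⁻⁴) = 0.9998100.
ρ = 1000 × 0.9998100 = 999.81 kg m⁻³.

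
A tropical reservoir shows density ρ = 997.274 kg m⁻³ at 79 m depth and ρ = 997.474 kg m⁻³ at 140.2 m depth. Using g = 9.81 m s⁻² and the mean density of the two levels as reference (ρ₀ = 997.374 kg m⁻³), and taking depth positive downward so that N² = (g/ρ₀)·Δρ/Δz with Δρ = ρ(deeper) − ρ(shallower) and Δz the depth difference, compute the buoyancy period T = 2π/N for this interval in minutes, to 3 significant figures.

18.5 min

Δρ = 997.474 − 997.274 = 0.200 kg m⁻³ over Δz = 140.2 − 79 = 61.2 m.
N² = (9.81/997.374) × (0.200/61.2) = 3.2143 × 10⁻⁵ s⁻².
N = √(3.2143 × 10⁻⁵) = 5.6695 × 10⁻³ rad s⁻¹, so T = 2π/N = 1.1082 × 10³ s = 18.470 min ≈ 18.5 min.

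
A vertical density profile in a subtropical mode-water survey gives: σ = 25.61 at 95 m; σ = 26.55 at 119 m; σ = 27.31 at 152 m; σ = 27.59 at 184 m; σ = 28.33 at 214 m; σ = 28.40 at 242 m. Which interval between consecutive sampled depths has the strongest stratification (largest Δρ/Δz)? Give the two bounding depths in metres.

95–119 m

Compute the density gradient over each adjacent pair:
  95–119 m: Δρ/Δz = 0.94/24 = 0.039 kg m⁻⁴
  119–152 m: Δρ/Δz = 0.76/33 = 0.023 kg m⁻⁴
  152–184 m: Δρ/Δz = 0.28/32 = 8.8 × 10⁻³ kg m⁻⁴
  184–214 m: Δρ/Δz = 0.74/30 = 0.025 kg m⁻⁴
  214–242 m: Δρ/Δz = 0.07/28 = 2.5 × 10⁻³ kg m⁻⁴
The largest gradient is in the 95–119 m interval — the pycnocline.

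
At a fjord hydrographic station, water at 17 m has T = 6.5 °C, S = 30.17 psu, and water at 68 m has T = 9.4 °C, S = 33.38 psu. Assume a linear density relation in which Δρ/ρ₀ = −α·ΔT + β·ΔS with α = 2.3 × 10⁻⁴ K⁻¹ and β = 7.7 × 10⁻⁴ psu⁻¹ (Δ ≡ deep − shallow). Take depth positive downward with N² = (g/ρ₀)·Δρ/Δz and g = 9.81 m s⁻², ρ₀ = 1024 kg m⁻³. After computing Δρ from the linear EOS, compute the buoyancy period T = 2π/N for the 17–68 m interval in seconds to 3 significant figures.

337 s

ΔT = +2.9 K, ΔS = +3.21 psu (deep − shallow).
Δρ/ρ₀ = −αΔT + βΔS = -6.67 × 10⁻⁴ + 2.4717 × 10⁻³ = 1.8047 × 10⁻³, so Δρ ≈ 1.848 kg m⁻³.
N² = (g/ρ₀)·Δρ/Δz = g·(Δρ/ρ₀)/Δz = 9.81 × 1.8047 × 10⁻³ / 51 = 3.4714 × 10⁻⁴ s⁻².
N = √(3.4714 × 10⁻⁴) = 0.018632 rad s⁻¹ → T = 2π/N = 337.23 s ≈ 337 s.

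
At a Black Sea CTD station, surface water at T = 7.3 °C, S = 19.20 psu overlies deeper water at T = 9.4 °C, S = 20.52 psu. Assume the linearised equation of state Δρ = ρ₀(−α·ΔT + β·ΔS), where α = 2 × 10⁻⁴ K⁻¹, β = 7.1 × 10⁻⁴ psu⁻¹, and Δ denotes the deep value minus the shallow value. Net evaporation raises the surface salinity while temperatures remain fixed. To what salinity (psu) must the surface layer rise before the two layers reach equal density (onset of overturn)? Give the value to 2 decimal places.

19.93 psu

Neutral buoyancy requires −α(T_deep − T_surf) + β(S_deep − S_surf′) = 0.
S_surf′ = S_deep − (α/β)·ΔT = 20.52 − (2 × 10⁻⁴/7.1 × 10⁻⁴)·(+2.1) = 19.9285 psu.
Increase required: 19.9285 − 19.20 = 0.7285 psu.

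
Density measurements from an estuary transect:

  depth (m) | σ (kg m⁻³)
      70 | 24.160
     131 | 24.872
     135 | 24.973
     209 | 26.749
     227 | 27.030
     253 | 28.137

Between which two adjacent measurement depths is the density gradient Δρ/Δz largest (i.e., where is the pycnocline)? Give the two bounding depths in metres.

Compute the density gradient over each adjacent pair:
  70–131 m: Δρ/Δz = 0.712/61 = 0.012 kg m⁻⁴
  131–135 m: Δρ/Δz = 0.101/4 = 0.025 kg m⁻⁴
  135–209 m: Δρ/Δz = 1.776/74 = 0.024 kg m⁻⁴
  209–227 m: Δρ/Δz = 0.281/18 = 0.016 kg m⁻⁴
  227–253 m: Δρ/Δz = 1.107/26 = 0.043 kg m⁻⁴
The largest gradient is in the 227–253 m interval — the pycnocline.

227–253 m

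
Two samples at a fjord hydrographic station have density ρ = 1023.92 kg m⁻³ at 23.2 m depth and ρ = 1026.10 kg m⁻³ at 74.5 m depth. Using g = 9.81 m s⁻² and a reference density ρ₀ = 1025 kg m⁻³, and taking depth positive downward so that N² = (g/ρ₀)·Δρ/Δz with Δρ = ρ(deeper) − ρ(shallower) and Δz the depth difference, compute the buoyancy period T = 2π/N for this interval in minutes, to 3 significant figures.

Δρ = 1026.10 − 1023.92 = 2.18 kg m⁻³ over Δz = 74.5 − 23.2 = 51.3 m.
N² = (9.81/1025) × (2.18/51.3) = 4.0671 × 10⁻⁴ s⁻².
N = √(4.0671 × 10⁻⁴) = 0.020167 rad s⁻¹, so T = 2π/N = 311.56 s = 5.1927 min ≈ 5.19 min.

5.19 min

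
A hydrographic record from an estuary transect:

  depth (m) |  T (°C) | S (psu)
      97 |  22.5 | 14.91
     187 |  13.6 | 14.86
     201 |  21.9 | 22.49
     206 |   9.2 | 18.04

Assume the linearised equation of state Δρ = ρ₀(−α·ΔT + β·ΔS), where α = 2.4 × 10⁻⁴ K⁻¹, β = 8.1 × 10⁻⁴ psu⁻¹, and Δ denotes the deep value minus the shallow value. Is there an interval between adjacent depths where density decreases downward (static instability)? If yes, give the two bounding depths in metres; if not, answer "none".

Evaluate Δρ/ρ₀ = −αΔT + βΔS across each adjacent pair:
  97–187 m: −αΔT+βΔS = −(2.4 × 10⁻⁴)(-8.9)+(8.1 × 10⁻⁴)(-0.05) = 2.1 × 10⁻³ → stable
  187–201 m: −αΔT+βΔS = −(2.4 × 10⁻⁴)(+8.3)+(8.1 × 10⁻⁴)(+7.63) = 4.2 × 10⁻³ → stable
  201–206 m: −αΔT+βΔS = −(2.4 × 10⁻⁴)(-12.7)+(8.1 × 10⁻⁴)(-4.45) = -5.6 × 10⁻⁴ → UNSTABLE
The 201–206 m interval has Δρ < 0: lighter water underlies denser water.

201–206 m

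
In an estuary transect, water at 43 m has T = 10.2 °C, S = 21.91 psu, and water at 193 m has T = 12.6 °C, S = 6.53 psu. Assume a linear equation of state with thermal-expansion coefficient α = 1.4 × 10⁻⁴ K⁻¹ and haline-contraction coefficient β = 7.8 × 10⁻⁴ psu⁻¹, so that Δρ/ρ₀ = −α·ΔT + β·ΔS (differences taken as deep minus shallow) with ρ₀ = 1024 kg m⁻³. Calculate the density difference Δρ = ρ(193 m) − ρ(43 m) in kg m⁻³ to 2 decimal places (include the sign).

-12.63 kg m⁻³

ΔT = +2.4 K, ΔS = -15.38 psu (deep − shallow).
Δρ/ρ₀ = −(1.4 × 10⁻⁴)(+2.4) + (7.8 × 10⁻⁴)(-15.38) = -0.0123324.
Δρ = 1024 × (-0.0123324) = -12.63 kg m⁻³.
Negative Δρ: lighter below, statically unstable.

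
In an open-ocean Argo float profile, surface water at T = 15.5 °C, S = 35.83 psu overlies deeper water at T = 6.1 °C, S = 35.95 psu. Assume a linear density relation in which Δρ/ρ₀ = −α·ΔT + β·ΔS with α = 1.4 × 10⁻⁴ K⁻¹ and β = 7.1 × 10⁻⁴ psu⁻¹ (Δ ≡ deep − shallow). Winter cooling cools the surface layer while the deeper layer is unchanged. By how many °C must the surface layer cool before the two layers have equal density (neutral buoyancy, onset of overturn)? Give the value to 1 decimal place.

Neutral buoyancy requires Δρ = 0, i.e. −α(T_deep − T_surf′) + β(S_deep − S_surf) = 0.
T_surf′ = T_deep − (β/α)·ΔS = 6.1 − (7.1 × 10⁻⁴/1.4 × 10⁻⁴)·(+0.12) = 5.491 °C.
Cooling required: 15.5 − (5.491) = 10.009 °C.

10.0 °C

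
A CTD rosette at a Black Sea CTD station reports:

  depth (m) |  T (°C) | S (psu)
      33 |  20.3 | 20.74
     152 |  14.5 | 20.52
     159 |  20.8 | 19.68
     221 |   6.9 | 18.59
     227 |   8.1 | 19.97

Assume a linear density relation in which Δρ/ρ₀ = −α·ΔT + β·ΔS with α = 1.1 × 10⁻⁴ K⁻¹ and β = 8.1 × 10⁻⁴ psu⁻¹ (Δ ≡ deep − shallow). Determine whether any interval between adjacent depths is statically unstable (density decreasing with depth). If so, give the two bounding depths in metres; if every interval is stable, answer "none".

152–159 m

Evaluate Δρ/ρ₀ = −αΔT + βΔS across each adjacent pair:
  33–152 m: −αΔT+βΔS = −(1.1 × 10⁻⁴)(-5.8)+(8.1 × 10⁻⁴)(-0.22) = 4.6 × 10⁻⁴ → stable
  152–159 m: −αΔT+βΔS = −(1.1 × 10⁻⁴)(+6.3)+(8.1 × 10⁻⁴)(-0.84) = -1.4 × 10⁻³ → UNSTABLE
  159–221 m: −αΔT+βΔS = −(1.1 × 10⁻⁴)(-13.9)+(8.1 × 10⁻⁴)(-1.09) = 6.5 × 10⁻⁴ → stable
  221–227 m: −αΔT+βΔS = −(1.1 × 10⁻⁴)(+1.2)+(8.1 × 10⁻⁴)(+1.38) = 9.9 × 10⁻⁴ → stable
The 152–159 m interval has Δρ < 0: lighter water underlies denser water.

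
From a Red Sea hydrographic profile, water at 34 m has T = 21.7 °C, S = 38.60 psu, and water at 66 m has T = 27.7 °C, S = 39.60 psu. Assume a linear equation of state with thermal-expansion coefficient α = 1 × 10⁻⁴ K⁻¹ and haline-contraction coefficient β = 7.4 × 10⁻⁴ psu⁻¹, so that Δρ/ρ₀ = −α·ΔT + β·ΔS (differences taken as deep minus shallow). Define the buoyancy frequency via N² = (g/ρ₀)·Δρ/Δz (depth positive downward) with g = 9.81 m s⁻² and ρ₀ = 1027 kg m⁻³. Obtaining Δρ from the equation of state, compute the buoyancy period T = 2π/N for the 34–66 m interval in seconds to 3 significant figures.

959 s

ΔT = +6.0 K, ΔS = +1.00 psu (deep − shallow).
Δρ/ρ₀ = −αΔT + βΔS = -6.00 × 10⁻⁴ + 7.40 × 10⁻⁴ = 1.40 × 10⁻⁴, so Δρ ≈ 0.1438 kg m⁻³.
N² = (g/ρ₀)·Δρ/Δz = g·(Δρ/ρ₀)/Δz = 9.81 × 1.40 × 10⁻⁴ / 32 = 4.2919 × 10⁻⁵ s⁻².
N = √(4.2919 × 10⁻⁵) = 6.5513 × 10⁻³ rad s⁻¹ → T = 2π/N = 959.07 s ≈ 959 s.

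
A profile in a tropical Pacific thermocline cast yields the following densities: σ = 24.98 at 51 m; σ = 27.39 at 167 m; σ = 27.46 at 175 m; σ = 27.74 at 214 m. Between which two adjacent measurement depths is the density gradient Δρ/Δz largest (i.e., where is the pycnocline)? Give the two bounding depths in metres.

Compute the density gradient over each adjacent pair:
  51–167 m: Δρ/Δz = 2.41/116 = 0.021 kg m⁻⁴
  167–175 m: Δρ/Δz = 0.07/8 = 8.8 × 10⁻³ kg m⁻⁴
  175–214 m: Δρ/Δz = 0.28/39 = 7.2 × 10⁻³ kg m⁻⁴
The largest gradient is in the 51–167 m interval — the pycnocline.

51–167 m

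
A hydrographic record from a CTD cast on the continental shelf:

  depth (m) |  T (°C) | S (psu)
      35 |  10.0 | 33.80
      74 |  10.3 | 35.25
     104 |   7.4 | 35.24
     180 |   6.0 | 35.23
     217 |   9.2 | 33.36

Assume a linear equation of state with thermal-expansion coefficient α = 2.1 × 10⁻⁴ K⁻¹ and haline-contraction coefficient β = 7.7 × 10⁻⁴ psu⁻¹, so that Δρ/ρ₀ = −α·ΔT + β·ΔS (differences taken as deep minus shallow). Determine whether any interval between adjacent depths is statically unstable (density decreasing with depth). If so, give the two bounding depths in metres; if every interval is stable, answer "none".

Evaluate Δρ/ρ₀ = −αΔT + βΔS across each adjacent pair:
  35–74 m: −αΔT+βΔS = −(2.1 × 10⁻⁴)(+0.3)+(7.7 × 10⁻⁴)(+1.45) = 1.1 × 10⁻³ → stable
  74–104 m: −αΔT+βΔS = −(2.1 × 10⁻⁴)(-2.9)+(7.7 × 10⁻⁴)(-0.01) = 6.0 × 10⁻⁴ → stable
  104–180 m: −αΔT+βΔS = −(2.1 × 10⁻⁴)(-1.4)+(7.7 × 10⁻⁴)(-0.01) = 2.9 × 10⁻⁴ → stable
  180–217 m: −αΔT+βΔS = −(2.1 × 10⁻⁴)(+3.2)+(7.7 × 10⁻⁴)(-1.87) = -2.1 × 10⁻³ → UNSTABLE
The 180–217 m interval has Δρ < 0: lighter water underlies denser water.

180–217 m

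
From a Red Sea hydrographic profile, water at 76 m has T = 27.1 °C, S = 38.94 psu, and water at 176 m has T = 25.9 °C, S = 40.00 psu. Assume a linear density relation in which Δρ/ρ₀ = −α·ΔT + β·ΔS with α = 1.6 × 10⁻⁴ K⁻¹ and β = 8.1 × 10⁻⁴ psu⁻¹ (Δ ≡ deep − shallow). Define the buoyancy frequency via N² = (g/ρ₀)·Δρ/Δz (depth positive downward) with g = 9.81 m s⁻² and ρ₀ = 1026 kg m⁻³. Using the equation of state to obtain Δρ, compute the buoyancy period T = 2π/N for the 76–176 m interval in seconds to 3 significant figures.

ΔT = -1.2 K, ΔS = +1.06 psu (deep − shallow).
Δρ/ρ₀ = −αΔT + βΔS = 1.92 × 10⁻⁴ + 8.586 × 10⁻⁴ = 1.0506 × 10⁻³, so Δρ ≈ 1.078 kg m⁻³.
N² = (g/ρ₀)·Δρ/Δz = g·(Δρ/ρ₀)/Δz = 9.81 × 1.0506 × 10⁻³ / 100 = 1.0306 × 10⁻⁴ s⁻².
N = √(1.0306 × 10⁻⁴) = 0.010152 rad s⁻¹ → T = 2π/N = 618.91 s ≈ 619 s.

619 s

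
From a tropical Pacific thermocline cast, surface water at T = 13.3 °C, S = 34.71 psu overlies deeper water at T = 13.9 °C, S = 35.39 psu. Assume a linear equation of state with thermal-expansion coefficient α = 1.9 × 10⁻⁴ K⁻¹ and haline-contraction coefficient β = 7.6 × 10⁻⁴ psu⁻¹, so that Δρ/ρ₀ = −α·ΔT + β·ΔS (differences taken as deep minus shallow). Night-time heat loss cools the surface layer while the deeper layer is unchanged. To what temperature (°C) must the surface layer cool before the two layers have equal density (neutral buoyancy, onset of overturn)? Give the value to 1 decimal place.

Neutral buoyancy requires Δρ = 0, i.e. −α(T_deep − T_surf′) + β(S_deep − S_surf) = 0.
T_surf′ = T_deep − (β/α)·ΔS = 13.9 − (7.6 × 10⁻⁴/1.9 × 10⁻⁴)·(+0.68) = 11.180 °C.
Cooling required: 13.3 − (11.180) = 2.120 °C.

11.2 °C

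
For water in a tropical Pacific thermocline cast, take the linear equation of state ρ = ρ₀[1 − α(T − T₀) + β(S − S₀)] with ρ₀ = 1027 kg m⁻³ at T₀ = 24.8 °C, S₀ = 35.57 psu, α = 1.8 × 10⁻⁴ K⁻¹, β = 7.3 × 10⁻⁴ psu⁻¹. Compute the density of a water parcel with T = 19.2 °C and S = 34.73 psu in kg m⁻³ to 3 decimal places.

T − T₀ = -5.6 K, S − S₀ = -0.84 psu.
Bracket = 1 − α·(-5.6) + β·(-0.84) = 1 + (3.948 × 10⁻⁴) = 1.0003948.
ρ = 1027 × 1.0003948 = 1027.405 kg m⁻³.

1027.405 kg m⁻³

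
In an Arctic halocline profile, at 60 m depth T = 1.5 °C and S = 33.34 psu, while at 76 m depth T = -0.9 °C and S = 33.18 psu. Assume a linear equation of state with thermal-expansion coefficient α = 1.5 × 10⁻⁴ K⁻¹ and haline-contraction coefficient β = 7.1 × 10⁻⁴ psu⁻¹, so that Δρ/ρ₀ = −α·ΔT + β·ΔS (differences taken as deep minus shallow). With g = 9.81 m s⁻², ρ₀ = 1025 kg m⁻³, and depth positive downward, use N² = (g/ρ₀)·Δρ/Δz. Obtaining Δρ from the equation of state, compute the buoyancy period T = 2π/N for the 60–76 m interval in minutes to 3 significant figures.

ΔT = -2.4 K, ΔS = -0.16 psu (deep − shallow).
Δρ/ρ₀ = −αΔT + βΔS = 3.60 × 10⁻⁴ − 1.136 × 10⁻⁴ = 2.464 × 10⁻⁴, so Δρ ≈ 0.2526 kg m⁻³.
N² = (g/ρ₀)·Δρ/Δz = g·(Δρ/ρ₀)/Δz = 9.81 × 2.464 × 10⁻⁴ / 16 = 1.5107 × 10⁻⁴ s⁻².
N = √(1.5107 × 10⁻⁴) = 0.012291 rad s⁻¹ → T = 2π/N = 511.20 s = 8.5200 min ≈ 8.52 min.

8.52 min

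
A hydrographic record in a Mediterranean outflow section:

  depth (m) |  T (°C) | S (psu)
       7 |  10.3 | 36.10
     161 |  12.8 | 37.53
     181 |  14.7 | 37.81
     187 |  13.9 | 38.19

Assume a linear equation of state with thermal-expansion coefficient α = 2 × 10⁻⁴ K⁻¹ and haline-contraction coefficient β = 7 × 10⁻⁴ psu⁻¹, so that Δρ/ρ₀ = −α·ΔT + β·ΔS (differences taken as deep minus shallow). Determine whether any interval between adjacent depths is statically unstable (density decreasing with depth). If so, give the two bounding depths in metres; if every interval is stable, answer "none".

161–181 m

Evaluate Δρ/ρ₀ = −αΔT + βΔS across each adjacent pair:
  7–161 m: −αΔT+βΔS = −(2 × 10⁻⁴)(+2.5)+(7 × 10⁻⁴)(+1.43) = 5.0 × 10⁻⁴ → stable
  161–181 m: −αΔT+βΔS = −(2 × 10⁻⁴)(+1.9)+(7 × 10⁻⁴)(+0.28) = -1.8 × 10⁻⁴ → UNSTABLE
  181–187 m: −αΔT+βΔS = −(2 × 10⁻⁴)(-0.8)+(7 × 10⁻⁴)(+0.38) = 4.3 × 10⁻⁴ → stable
The 161–181 m interval has Δρ < 0: lighter water underlies denser water.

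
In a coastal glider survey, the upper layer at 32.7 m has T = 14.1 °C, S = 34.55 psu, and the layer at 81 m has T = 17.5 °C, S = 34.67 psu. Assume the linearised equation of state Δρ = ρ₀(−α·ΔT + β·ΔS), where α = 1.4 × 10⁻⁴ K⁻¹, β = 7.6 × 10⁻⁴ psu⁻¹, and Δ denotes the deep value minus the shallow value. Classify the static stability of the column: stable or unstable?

ΔT = 17.5 − 14.1 = +3.4 K and ΔS = 34.67 − 34.55 = +0.12 psu (deep − shallow).
−αΔT = -4.76 × 10⁻⁴; βΔS = 9.12 × 10⁻⁵; sum Δρ/ρ₀ = -3.848 × 10⁻⁴.
Δρ/ρ₀ < 0, so Δρ < 0: deeper water is lighter → statically unstable; the column would overturn.

unstable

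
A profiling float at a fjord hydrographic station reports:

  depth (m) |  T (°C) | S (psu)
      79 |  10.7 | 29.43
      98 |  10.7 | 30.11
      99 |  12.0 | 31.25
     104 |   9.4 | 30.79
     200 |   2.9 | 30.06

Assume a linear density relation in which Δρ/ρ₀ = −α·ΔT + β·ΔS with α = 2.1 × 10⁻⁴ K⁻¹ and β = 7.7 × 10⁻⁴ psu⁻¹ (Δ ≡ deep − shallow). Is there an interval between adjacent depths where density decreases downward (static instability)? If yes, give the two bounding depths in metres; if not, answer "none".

none

Evaluate Δρ/ρ₀ = −αΔT + βΔS across each adjacent pair:
  79–98 m: −αΔT+βΔS = −(2.1 × 10⁻⁴)(+0.0)+(7.7 × 10⁻⁴)(+0.68) = 5.2 × 10⁻⁴ → stable
  98–99 m: −αΔT+βΔS = −(2.1 × 10⁻⁴)(+1.3)+(7.7 × 10⁻⁴)(+1.14) = 6.0 × 10⁻⁴ → stable
  99–104 m: −αΔT+βΔS = −(2.1 × 10⁻⁴)(-2.6)+(7.7 × 10⁻⁴)(-0.46) = 1.9 × 10⁻⁴ → stable
  104–200 m: −αΔT+βΔS = −(2.1 × 10⁻⁴)(-6.5)+(7.7 × 10⁻⁴)(-0.73) = 8.0 × 10⁻⁴ → stable
Every interval has Δρ > 0: the column is stably stratified throughout.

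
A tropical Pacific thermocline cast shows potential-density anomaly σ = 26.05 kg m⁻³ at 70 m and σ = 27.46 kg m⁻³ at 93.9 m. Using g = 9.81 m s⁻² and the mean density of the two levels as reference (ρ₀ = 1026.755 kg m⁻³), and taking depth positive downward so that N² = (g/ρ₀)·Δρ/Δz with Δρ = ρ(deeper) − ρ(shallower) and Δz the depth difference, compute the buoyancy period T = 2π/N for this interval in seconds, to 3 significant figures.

265 s

Δρ = 1027.46 − 1026.05 = 1.41 kg m⁻³ over Δz = 93.9 − 70 = 23.9 m.
N² = (9.81/1026.755) × (1.41/23.9) = 5.6367 × 10⁻⁴ s⁻².
N = √(5.6367 × 10⁻⁴) = 0.023742 rad s⁻¹, so T = 2π/N = 264.64 s ≈ 265 s.
Since Δρ > 0 the layer is stably stratified.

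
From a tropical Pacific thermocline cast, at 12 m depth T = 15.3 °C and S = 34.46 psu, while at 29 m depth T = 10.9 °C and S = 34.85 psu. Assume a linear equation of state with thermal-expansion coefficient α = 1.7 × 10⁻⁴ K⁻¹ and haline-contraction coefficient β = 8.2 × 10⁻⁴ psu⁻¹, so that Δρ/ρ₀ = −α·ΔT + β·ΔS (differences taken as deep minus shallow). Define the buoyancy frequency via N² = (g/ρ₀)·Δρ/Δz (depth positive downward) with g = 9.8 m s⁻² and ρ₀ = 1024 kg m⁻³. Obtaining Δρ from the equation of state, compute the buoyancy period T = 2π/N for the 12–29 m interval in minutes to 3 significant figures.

ΔT = -4.4 K, ΔS = +0.39 psu (deep − shallow).
Δρ/ρ₀ = −αΔT + βΔS = 7.48 × 10⁻⁴ + 3.198 × 10⁻⁴ = 1.0678 × 10⁻³, so Δρ ≈ 1.093 kg m⁻³.
N² = (g/ρ₀)·Δρ/Δz = g·(Δρ/ρ₀)/Δz = 9.8 × 1.0678 × 10⁻³ / 17 = 6.1556 × 10⁻⁴ s⁻².
N = √(6.1556 × 10⁻⁴) = 0.024810 rad s⁻¹ → T = 2π/N = 253.25 s = 4.2208 min ≈ 4.22 min.

4.22 min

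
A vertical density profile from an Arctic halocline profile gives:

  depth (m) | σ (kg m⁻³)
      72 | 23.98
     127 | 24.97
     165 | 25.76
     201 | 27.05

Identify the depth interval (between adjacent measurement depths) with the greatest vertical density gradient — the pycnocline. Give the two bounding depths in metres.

Compute the density gradient over each adjacent pair:
  72–127 m: Δρ/Δz = 0.99/55 = 0.018 kg m⁻⁴
  127–165 m: Δρ/Δz = 0.79/38 = 0.021 kg m⁻⁴
  165–201 m: Δρ/Δz = 1.29/36 = 0.036 kg m⁻⁴
The largest gradient is in the 165–201 m interval — the pycnocline.

165–201 m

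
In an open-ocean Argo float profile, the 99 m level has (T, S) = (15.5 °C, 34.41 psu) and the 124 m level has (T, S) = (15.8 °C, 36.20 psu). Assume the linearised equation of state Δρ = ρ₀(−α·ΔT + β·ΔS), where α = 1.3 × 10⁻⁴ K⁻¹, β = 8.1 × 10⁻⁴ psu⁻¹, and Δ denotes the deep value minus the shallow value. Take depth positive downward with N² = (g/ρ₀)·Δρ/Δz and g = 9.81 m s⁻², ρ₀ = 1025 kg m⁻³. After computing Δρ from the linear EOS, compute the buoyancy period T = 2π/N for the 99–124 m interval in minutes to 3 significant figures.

4.45 min

ΔT = +0.3 K, ΔS = +1.79 psu (deep − shallow).
Δρ/ρ₀ = −αΔT + βΔS = -3.90 × 10⁻⁵ + 1.4499 × 10⁻³ = 1.4109 × 10⁻³, so Δρ ≈ 1.446 kg m⁻³.
N² = (g/ρ₀)·Δρ/Δz = g·(Δρ/ρ₀)/Δz = 9.81 × 1.4109 × 10⁻³ / 25 = 5.5364 × 10⁻⁴ s⁻².
N = √(5.5364 × 10⁻⁴) = 0.023530 rad s⁻¹ → T = 2π/N = 267.03 s = 4.4505 min ≈ 4.45 min.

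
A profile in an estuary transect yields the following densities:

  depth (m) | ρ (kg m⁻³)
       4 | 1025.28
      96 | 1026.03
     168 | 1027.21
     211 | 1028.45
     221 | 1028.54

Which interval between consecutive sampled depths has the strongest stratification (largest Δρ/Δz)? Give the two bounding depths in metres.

168–211 m

Compute the density gradient over each adjacent pair:
  4–96 m: Δρ/Δz = 0.75/92 = 8.2 × 10⁻³ kg m⁻⁴
  96–168 m: Δρ/Δz = 1.18/72 = 0.016 kg m⁻⁴
  168–211 m: Δρ/Δz = 1.24/43 = 0.029 kg m⁻⁴
  211–221 m: Δρ/Δz = 0.09/10 = 9.0 × 10⁻³ kg m⁻⁴
The largest gradient is in the 168–211 m interval — the pycnocline.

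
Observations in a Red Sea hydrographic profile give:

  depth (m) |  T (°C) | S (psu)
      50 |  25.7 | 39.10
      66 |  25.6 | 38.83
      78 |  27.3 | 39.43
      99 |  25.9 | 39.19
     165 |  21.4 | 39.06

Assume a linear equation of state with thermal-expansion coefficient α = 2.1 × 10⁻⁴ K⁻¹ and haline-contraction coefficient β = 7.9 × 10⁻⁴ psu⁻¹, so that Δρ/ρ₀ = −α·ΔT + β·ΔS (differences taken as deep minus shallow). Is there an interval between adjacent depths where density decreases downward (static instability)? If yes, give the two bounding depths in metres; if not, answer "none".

Evaluate Δρ/ρ₀ = −αΔT + βΔS across each adjacent pair:
  50–66 m: −αΔT+βΔS = −(2.1 × 10⁻⁴)(-0.1)+(7.9 × 10⁻⁴)(-0.27) = -1.9 × 10⁻⁴ → UNSTABLE
  66–78 m: −αΔT+βΔS = −(2.1 × 10⁻⁴)(+1.7)+(7.9 × 10⁻⁴)(+0.60) = 1.2 × 10⁻⁴ → stable
  78–99 m: −αΔT+βΔS = −(2.1 × 10⁻⁴)(-1.4)+(7.9 × 10⁻⁴)(-0.24) = 1.0 × 10⁻⁴ → stable
  99–165 m: −αΔT+βΔS = −(2.1 × 10⁻⁴)(-4.5)+(7.9 × 10⁻⁴)(-0.13) = 8.4 × 10⁻⁴ → stable
The 50–66 m interval has Δρ < 0: lighter water underlies denser water.

50–66 m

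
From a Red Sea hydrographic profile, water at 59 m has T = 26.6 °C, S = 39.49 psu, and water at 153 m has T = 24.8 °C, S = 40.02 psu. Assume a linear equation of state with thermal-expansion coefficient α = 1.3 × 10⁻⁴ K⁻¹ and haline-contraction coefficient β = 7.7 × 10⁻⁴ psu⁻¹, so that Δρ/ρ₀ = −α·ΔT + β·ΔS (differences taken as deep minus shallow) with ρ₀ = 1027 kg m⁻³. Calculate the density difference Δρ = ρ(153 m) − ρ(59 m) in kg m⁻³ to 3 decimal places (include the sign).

+0.659 kg m⁻³

ΔT = -1.8 K, ΔS = +0.53 psu (deep − shallow).
Δρ/ρ₀ = −(1.3 × 10⁻⁴)(-1.8) + (7.7 × 10⁻⁴)(+0.53) = 6.421 × 10⁻⁴.
Δρ = 1027 × (6.421 × 10⁻⁴) = +0.659 kg m⁻³.
Positive Δρ: denser below, stable.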